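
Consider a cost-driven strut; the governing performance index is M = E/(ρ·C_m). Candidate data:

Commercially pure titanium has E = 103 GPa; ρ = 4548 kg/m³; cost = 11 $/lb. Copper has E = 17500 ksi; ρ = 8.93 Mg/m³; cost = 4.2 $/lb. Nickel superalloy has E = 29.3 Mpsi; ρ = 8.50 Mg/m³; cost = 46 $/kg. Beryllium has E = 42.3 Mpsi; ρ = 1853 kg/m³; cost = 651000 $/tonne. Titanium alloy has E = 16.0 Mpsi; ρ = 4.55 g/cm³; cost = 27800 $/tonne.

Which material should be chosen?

Putting every candidate on a common basis:
  commercially pure titanium: E = 103.0 GPa, ρ = 4548 kg/m³, cost = 24.25 $/kg
  copper: E = 120.7 GPa, ρ = 8930 kg/m³, cost = 9.259 $/kg
  nickel superalloy: E = 202.0 GPa, ρ = 8500 kg/m³, cost = 46.00 $/kg
  beryllium: E = 291.6 GPa, ρ = 1853 kg/m³, cost = 651.0 $/kg
  titanium alloy: E = 110.3 GPa, ρ = 4550 kg/m³, cost = 27.80 $/kg
  copper: M = 1.46 MN·m per $
  commercially pure titanium: M = 0.934 MN·m per $
  titanium alloy: M = 0.872 MN·m per $
  nickel superalloy: M = 0.517 MN·m per $
  beryllium: M = 0.242 MN·m per $
Copper has the largest M.

copper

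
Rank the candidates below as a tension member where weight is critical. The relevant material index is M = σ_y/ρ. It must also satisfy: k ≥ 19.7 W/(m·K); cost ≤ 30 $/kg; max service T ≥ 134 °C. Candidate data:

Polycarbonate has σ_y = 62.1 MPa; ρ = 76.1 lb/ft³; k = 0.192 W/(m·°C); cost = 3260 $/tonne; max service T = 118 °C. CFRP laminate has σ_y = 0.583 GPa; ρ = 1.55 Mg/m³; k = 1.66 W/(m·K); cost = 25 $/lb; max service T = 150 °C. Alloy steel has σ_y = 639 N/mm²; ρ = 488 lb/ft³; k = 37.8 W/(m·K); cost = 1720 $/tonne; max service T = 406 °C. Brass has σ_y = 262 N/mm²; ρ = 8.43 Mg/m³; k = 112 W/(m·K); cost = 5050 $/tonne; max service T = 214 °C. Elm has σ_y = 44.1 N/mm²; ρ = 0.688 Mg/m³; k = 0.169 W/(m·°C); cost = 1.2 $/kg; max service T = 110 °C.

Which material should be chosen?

Screen on constraints: k ≥ 19.7 W/(m·K); cost ≤ 30 $/kg; max service T ≥ 134 °C. Survivors: alloy steel, brass.
In SI units:
  alloy steel: σ_y = 639.0 MPa, ρ = 7817 kg/m³
  brass: σ_y = 262.0 MPa, ρ = 8430 kg/m³
  alloy steel: M = 81.7 kN·m/kg
  brass: M = 31.1 kN·m/kg
Highest index: alloy steel.

alloy steel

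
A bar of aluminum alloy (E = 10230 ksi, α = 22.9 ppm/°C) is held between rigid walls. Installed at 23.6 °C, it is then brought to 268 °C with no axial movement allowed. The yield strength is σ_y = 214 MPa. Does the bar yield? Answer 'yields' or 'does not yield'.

yields

E = 10230 ksi = 70.53 GPa.
ΔT = 244.4 K. Constrained thermal stress σ = E·α·ΔT = 70.53×10³ MPa × 22.9×10⁻⁶ × 244.4 = 395 MPa (compressive).
Compare to σ_y = 214 MPa: σ ≥ σ_y, so it yields.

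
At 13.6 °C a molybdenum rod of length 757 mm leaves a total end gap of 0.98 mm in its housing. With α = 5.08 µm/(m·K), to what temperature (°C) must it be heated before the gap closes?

α·L₀·ΔT = 0.98 mm ⇒ ΔT = 0.98 / (5.08×10⁻⁶ × 757.0) = 254.8 K.
T = 13.6 + 254.8 = 268.4 °C.

268 °C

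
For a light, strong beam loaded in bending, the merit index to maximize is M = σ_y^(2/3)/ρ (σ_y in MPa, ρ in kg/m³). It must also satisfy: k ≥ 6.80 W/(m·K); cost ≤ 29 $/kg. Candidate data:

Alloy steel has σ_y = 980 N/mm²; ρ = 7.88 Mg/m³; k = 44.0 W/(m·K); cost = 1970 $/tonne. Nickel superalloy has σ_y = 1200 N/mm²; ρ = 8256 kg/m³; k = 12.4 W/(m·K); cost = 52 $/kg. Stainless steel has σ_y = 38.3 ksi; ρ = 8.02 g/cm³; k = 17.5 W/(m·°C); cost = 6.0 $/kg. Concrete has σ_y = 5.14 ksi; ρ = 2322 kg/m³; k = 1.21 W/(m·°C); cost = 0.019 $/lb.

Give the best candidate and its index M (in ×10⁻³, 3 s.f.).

alloy steel, M = 12.5×10⁻³

Screen on constraints: k ≥ 6.80 W/(m·K); cost ≤ 29 $/kg. Survivors: alloy steel, stainless steel.
Convert each candidate to consistent units, then evaluate M:
  alloy steel: σ_y = 980.0 MPa, ρ = 7880 kg/m³
  stainless steel: σ_y = 264.1 MPa, ρ = 8020 kg/m³
  alloy steel: M = 12.5×10⁻³
  stainless steel: M = 5.13×10⁻³
Highest index: alloy steel.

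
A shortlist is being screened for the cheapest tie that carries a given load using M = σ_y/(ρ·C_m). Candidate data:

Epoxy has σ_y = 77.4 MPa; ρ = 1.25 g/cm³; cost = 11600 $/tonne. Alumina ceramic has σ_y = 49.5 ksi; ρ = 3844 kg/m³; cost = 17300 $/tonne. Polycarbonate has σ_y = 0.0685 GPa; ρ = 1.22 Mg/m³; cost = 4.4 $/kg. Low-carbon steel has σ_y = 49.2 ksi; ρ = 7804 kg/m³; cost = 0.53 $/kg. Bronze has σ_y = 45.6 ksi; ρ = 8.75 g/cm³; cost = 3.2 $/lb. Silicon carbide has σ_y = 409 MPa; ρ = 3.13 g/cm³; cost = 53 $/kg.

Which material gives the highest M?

low-carbon steel

Convert each candidate to consistent units, then evaluate M:
  epoxy: σ_y = 77.40 MPa, ρ = 1250 kg/m³, cost = 11.60 $/kg
  alumina ceramic: σ_y = 341.3 MPa, ρ = 3844 kg/m³, cost = 17.30 $/kg
  polycarbonate: σ_y = 68.50 MPa, ρ = 1220 kg/m³, cost = 4.400 $/kg
  low-carbon steel: σ_y = 339.2 MPa, ρ = 7804 kg/m³, cost = 0.5300 $/kg
  bronze: σ_y = 314.4 MPa, ρ = 8750 kg/m³, cost = 7.055 $/kg
  silicon carbide: σ_y = 409.0 MPa, ρ = 3130 kg/m³, cost = 53.00 $/kg
  low-carbon steel: M = 82.0 kN·m per $
  polycarbonate: M = 12.8 kN·m per $
  epoxy: M = 5.34 kN·m per $
  alumina ceramic: M = 5.13 kN·m per $
  bronze: M = 5.09 kN·m per $
  silicon carbide: M = 2.47 kN·m per $
The maximum is for low-carbon steel.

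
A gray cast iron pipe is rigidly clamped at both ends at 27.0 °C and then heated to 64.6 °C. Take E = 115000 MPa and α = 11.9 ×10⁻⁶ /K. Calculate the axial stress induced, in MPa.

51.5 MPa

E = 115000 MPa = 115.0 GPa.
ΔT = 37.60 K. Constrained thermal stress σ = E·α·ΔT = 115.0×10³ MPa × 11.9×10⁻⁶ × 37.60 = 51.5 MPa (compressive).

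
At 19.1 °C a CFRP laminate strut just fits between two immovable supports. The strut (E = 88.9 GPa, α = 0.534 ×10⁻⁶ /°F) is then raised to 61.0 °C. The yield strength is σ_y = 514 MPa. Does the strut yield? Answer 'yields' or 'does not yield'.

does not yield

α = 0.534×10⁻⁶/°F × 9/5 = 0.961×10⁻⁶/K.
ΔT = 41.90 K. Constrained thermal stress σ = E·α·ΔT = 88.90×10³ MPa × 0.961×10⁻⁶ × 41.90 = 3.58 MPa (compressive).
Compare to σ_y = 514 MPa: σ < σ_y, so it does not yield.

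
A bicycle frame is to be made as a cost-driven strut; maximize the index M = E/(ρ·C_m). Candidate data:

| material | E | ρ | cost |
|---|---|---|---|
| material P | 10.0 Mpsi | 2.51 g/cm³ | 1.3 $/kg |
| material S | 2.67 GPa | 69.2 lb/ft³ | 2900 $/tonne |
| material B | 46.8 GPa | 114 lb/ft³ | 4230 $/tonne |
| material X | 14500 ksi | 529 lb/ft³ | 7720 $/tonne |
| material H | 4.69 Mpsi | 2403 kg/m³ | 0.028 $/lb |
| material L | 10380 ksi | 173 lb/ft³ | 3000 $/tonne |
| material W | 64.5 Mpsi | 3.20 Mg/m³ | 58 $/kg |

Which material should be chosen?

In SI units:
  material P: E = 68.95 GPa, ρ = 2510 kg/m³, cost = 1.300 $/kg
  material S: E = 2.670 GPa, ρ = 1108 kg/m³, cost = 2.900 $/kg
  material B: E = 46.80 GPa, ρ = 1826 kg/m³, cost = 4.230 $/kg
  material X: E = 99.97 GPa, ρ = 8474 kg/m³, cost = 7.720 $/kg
  material H: E = 32.34 GPa, ρ = 2403 kg/m³, cost = 0.06173 $/kg
  material L: E = 71.57 GPa, ρ = 2771 kg/m³, cost = 3.000 $/kg
  material W: E = 444.7 GPa, ρ = 3200 kg/m³, cost = 58.00 $/kg
  material H: M = 218 MN·m per $
  material P: M = 21.1 MN·m per $
  material L: M = 8.61 MN·m per $
  material B: M = 6.06 MN·m per $
  material W: M = 2.40 MN·m per $
  material X: M = 1.53 MN·m per $
  material S: M = 0.831 MN·m per $
Highest index: material H.

material H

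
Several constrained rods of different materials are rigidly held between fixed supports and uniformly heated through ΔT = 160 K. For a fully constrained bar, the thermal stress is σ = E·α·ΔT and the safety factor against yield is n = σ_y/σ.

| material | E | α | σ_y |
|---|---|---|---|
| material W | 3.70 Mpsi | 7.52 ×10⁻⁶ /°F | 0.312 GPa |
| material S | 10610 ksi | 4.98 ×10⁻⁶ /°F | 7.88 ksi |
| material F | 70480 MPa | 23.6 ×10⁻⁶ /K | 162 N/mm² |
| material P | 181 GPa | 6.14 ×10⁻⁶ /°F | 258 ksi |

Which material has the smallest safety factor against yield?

In consistent units (E in GPa, α in ×10⁻⁶/K, σ_y in MPa):
  material W: E = 25.51, α = 13.5, σ_y = 312.0 → σ = 55.2 MPa, n = 5.65
  material S: E = 73.15, α = 8.96, σ_y = 54.33 → σ = 105 MPa, n = 0.518
  material F: E = 70.48, α = 23.6, σ_y = 162.0 → σ = 266 MPa, n = 0.609
  material P: E = 181.0, α = 11.1, σ_y = 1779 → σ = 320 MPa, n = 5.56
Material S has the lowest safety factor, n = 0.518.

material S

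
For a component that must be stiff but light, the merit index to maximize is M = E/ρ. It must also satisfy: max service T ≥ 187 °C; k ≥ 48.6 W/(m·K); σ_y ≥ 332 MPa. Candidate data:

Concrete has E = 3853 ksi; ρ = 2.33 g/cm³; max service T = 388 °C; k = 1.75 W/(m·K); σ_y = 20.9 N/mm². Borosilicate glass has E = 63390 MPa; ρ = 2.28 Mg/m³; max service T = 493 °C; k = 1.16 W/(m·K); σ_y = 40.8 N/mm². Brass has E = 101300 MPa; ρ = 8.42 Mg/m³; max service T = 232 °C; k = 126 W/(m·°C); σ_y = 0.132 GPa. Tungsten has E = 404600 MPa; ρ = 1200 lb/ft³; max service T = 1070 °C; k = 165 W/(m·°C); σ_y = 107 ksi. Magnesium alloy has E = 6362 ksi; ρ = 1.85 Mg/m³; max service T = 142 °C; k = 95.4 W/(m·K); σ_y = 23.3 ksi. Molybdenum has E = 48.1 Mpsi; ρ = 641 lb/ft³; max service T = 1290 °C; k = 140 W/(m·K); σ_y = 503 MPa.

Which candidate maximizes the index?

molybdenum

Screen on constraints: max service T ≥ 187 °C; k ≥ 48.6 W/(m·K); σ_y ≥ 332 MPa. Survivors: tungsten, molybdenum.
Putting every candidate on a common basis:
  tungsten: E = 404.6 GPa, ρ = 19220 kg/m³
  molybdenum: E = 331.6 GPa, ρ = 10270 kg/m³
  molybdenum: M = 32.3 MN·m/kg
  tungsten: M = 21.0 MN·m/kg
Molybdenum ranks first.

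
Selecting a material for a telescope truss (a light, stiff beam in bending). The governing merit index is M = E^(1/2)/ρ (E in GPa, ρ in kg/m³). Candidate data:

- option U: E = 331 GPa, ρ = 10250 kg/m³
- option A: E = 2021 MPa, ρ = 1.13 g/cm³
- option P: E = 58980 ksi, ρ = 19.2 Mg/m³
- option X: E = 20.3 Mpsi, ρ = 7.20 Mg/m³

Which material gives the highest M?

option U

In SI units:
  option U: E = 331.0 GPa, ρ = 10250 kg/m³
  option A: E = 2.021 GPa, ρ = 1130 kg/m³
  option P: E = 406.7 GPa, ρ = 19200 kg/m³
  option X: E = 140.0 GPa, ρ = 7200 kg/m³
  option U: M = 1.77×10⁻³
  option X: M = 1.64×10⁻³
  option A: M = 1.26×10⁻³
  option P: M = 1.05×10⁻³
Option U has the largest M.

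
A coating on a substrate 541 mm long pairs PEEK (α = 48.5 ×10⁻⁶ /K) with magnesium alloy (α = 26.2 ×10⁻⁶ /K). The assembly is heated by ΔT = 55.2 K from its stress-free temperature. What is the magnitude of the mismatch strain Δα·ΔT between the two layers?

1.23×10⁻³

Δα = |48.5 − 26.2|×10⁻⁶/K = 22.3×10⁻⁶/K.
Mismatch strain = Δα·ΔT = 22.3×10⁻⁶ × 55.2 = 1.23×10⁻³.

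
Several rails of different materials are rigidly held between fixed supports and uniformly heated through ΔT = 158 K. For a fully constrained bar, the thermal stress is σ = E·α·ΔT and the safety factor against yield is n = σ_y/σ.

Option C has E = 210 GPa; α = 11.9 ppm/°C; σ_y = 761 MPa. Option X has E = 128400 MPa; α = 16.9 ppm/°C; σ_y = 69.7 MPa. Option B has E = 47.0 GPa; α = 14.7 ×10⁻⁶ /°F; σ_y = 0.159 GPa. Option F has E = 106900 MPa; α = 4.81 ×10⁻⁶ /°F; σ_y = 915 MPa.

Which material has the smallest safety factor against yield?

option X

Per material, after unit conversion:
  option C: E = 210.0, α = 11.9, σ_y = 761.0 → σ = 395 MPa, n = 1.93
  option X: E = 128.4, α = 16.9, σ_y = 69.70 → σ = 343 MPa, n = 0.203
  option B: E = 47.00, α = 26.5, σ_y = 159.0 → σ = 196 MPa, n = 0.809
  option F: E = 106.9, α = 8.66, σ_y = 915.0 → σ = 146 MPa, n = 6.26
Option X has the lowest safety factor, n = 0.203.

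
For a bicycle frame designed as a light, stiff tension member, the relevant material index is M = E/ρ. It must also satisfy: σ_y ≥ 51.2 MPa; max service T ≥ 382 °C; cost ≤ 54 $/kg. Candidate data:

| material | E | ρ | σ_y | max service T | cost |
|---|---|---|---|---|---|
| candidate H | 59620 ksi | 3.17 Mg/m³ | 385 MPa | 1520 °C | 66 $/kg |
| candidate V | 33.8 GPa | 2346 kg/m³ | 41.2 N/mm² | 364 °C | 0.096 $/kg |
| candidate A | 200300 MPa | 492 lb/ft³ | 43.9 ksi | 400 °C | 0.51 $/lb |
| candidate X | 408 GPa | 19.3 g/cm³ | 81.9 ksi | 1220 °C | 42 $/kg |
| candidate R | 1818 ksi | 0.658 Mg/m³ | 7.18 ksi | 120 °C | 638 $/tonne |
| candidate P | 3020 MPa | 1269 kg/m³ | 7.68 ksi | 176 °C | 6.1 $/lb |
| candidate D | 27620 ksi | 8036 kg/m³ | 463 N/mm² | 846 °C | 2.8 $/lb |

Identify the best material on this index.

candidate A

Screen on constraints: σ_y ≥ 51.2 MPa; max service T ≥ 382 °C; cost ≤ 54 $/kg. Survivors: candidate A, candidate X, candidate D.
Putting every candidate on a common basis:
  candidate A: E = 200.3 GPa, ρ = 7881 kg/m³
  candidate X: E = 408.0 GPa, ρ = 19300 kg/m³
  candidate D: E = 190.4 GPa, ρ = 8036 kg/m³
  candidate A: M = 25.4 MN·m/kg
  candidate D: M = 23.7 MN·m/kg
  candidate X: M = 21.1 MN·m/kg
Highest index: candidate A.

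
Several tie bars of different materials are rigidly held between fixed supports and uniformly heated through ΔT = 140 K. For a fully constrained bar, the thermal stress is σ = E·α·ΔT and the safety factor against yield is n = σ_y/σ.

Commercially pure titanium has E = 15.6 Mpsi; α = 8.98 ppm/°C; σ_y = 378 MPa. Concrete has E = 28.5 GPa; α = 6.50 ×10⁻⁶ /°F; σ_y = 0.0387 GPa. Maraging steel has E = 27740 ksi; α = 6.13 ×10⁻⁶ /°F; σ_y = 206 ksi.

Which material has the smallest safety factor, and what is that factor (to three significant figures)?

With everything in SI (GPa, ×10⁻⁶/K, MPa):
  commercially pure titanium: E = 107.6, α = 8.98, σ_y = 378.0 → σ = 135 MPa, n = 2.80
  concrete: E = 28.50, α = 11.7, σ_y = 38.70 → σ = 46.7 MPa, n = 0.829
  maraging steel: E = 191.3, α = 11.0, σ_y = 1420 → σ = 295 MPa, n = 4.81
The minimum is concrete at n = 0.829.

concrete, n = 0.829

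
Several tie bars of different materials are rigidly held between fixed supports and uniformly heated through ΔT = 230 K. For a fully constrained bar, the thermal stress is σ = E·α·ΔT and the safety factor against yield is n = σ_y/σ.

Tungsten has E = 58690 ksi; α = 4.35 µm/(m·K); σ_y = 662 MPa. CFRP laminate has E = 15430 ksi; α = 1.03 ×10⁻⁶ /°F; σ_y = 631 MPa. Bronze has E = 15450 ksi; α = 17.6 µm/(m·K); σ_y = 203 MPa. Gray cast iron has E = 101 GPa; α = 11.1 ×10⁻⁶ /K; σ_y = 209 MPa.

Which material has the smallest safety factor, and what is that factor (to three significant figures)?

bronze, n = 0.471

Converting E to GPa, α to ×10⁻⁶/K, σ_y to MPa, then σ and n for each:
  tungsten: E = 404.7, α = 4.35, σ_y = 662.0 → σ = 405 MPa, n = 1.64
  CFRP laminate: E = 106.4, α = 1.85, σ_y = 631.0 → σ = 45.4 MPa, n = 13.9
  bronze: E = 106.5, α = 17.6, σ_y = 203.0 → σ = 431 MPa, n = 0.471
  gray cast iron: E = 101.0, α = 11.1, σ_y = 209.0 → σ = 258 MPa, n = 0.811
Bronze has the lowest safety factor, n = 0.471.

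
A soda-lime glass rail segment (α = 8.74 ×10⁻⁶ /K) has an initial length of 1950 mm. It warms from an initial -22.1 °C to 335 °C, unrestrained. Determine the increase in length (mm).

6.09 mm

ΔT = 335 − (-22.1) = 357.1 K.
ΔL = α·L₀·ΔT = 8.74×10⁻⁶ × 1950 mm × 357.1 K = 6.09 mm.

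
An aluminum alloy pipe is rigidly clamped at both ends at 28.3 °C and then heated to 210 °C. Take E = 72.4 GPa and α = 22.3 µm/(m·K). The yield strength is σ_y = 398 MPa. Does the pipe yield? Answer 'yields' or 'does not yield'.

ΔT = 181.7 K. Constrained thermal stress σ = E·α·ΔT = 72.40×10³ MPa × 22.3×10⁻⁶ × 181.7 = 293 MPa (compressive).
Compare to σ_y = 398 MPa: σ < σ_y, so it does not yield.

does not yield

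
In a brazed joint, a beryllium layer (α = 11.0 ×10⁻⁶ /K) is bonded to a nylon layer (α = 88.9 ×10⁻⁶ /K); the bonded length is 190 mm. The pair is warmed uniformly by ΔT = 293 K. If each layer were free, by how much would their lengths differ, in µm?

Δα = |11.0 − 88.9|×10⁻⁶/K = 77.9×10⁻⁶/K.
ΔL_mismatch = Δα·L·ΔT = 77.9×10⁻⁶ × 190.0 mm × 293.0 K = 4340 µm.

4340 µm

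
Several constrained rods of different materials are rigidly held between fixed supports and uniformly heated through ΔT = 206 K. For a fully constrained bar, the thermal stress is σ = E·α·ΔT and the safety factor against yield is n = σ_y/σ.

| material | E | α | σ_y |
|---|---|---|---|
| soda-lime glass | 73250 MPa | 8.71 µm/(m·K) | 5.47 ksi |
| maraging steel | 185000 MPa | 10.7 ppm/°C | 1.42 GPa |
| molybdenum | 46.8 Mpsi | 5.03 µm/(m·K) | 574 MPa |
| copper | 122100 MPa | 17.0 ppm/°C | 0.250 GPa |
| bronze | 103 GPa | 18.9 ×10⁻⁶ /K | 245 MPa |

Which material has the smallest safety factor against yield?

Converting E to GPa, α to ×10⁻⁶/K, σ_y to MPa, then σ and n for each:
  soda-lime glass: E = 73.25, α = 8.71, σ_y = 37.71 → σ = 131 MPa, n = 0.287
  maraging steel: E = 185.0, α = 10.7, σ_y = 1420 → σ = 408 MPa, n = 3.48
  molybdenum: E = 322.7, α = 5.03, σ_y = 574.0 → σ = 334 MPa, n = 1.72
  copper: E = 122.1, α = 17.0, σ_y = 250.0 → σ = 428 MPa, n = 0.585
  bronze: E = 103.0, α = 18.9, σ_y = 245.0 → σ = 401 MPa, n = 0.611
Soda-lime glass has the lowest safety factor, n = 0.287.

soda-lime glass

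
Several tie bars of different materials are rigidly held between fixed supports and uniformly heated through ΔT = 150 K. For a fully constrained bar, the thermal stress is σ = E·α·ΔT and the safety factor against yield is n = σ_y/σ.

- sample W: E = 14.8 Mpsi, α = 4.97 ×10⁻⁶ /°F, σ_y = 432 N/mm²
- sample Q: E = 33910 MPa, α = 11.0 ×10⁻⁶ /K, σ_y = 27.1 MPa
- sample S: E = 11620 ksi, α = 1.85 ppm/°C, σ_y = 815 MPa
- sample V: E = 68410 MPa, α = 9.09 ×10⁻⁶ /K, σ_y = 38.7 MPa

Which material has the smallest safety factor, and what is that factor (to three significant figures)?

Converting E to GPa, α to ×10⁻⁶/K, σ_y to MPa, then σ and n for each:
  sample W: E = 102.0, α = 8.95, σ_y = 432.0 → σ = 137 MPa, n = 3.15
  sample Q: E = 33.91, α = 11.0, σ_y = 27.10 → σ = 56.0 MPa, n = 0.484
  sample S: E = 80.12, α = 1.85, σ_y = 815.0 → σ = 22.2 MPa, n = 36.7
  sample V: E = 68.41, α = 9.09, σ_y = 38.70 → σ = 93.3 MPa, n = 0.415
Smallest n: sample V with n = 0.415.

sample V, n = 0.415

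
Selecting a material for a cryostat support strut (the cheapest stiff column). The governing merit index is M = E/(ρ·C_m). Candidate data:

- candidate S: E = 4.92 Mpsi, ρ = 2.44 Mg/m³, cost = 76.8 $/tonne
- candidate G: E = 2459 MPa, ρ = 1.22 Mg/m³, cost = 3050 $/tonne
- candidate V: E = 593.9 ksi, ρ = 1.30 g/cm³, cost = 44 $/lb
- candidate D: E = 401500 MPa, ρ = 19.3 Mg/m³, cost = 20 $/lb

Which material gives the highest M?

Putting every candidate on a common basis:
  candidate S: E = 33.92 GPa, ρ = 2440 kg/m³, cost = 0.07680 $/kg
  candidate G: E = 2.459 GPa, ρ = 1220 kg/m³, cost = 3.050 $/kg
  candidate V: E = 4.095 GPa, ρ = 1300 kg/m³, cost = 97.00 $/kg
  candidate D: E = 401.5 GPa, ρ = 19300 kg/m³, cost = 44.09 $/kg
  candidate S: M = 181 MN·m per $
  candidate G: M = 0.661 MN·m per $
  candidate D: M = 0.472 MN·m per $
  candidate V: M = 0.0325 MN·m per $
Candidate S has the largest M.

candidate S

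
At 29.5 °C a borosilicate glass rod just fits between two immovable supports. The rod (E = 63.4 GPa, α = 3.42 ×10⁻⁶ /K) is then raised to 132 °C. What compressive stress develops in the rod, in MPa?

22.2 MPa

ΔT = 102.5 K. Constrained thermal stress σ = E·α·ΔT = 63.40×10³ MPa × 3.42×10⁻⁶ × 102.5 = 22.2 MPa (compressive).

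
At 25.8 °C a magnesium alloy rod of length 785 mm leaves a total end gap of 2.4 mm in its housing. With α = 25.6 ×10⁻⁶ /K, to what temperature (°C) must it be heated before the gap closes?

α·L₀·ΔT = 2.4 mm ⇒ ΔT = 2.4 / (25.6×10⁻⁶ × 785.0) = 119.4 K.
T = 25.8 + 119.4 = 145.2 °C.

145 °C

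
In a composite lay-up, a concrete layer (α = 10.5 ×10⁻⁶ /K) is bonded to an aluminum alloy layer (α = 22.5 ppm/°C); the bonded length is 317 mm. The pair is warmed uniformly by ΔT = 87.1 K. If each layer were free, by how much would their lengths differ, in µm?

Δα = |10.5 − 22.5|×10⁻⁶/K = 12.0×10⁻⁶/K.
ΔL_mismatch = Δα·L·ΔT = 12.0×10⁻⁶ × 317.0 mm × 87.1 K = 331 µm.

331 µm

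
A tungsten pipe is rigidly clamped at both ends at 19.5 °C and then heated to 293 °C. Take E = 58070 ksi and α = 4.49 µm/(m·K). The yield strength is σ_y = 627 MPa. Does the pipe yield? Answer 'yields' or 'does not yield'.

does not yield

E = 58070 ksi = 400.4 GPa.
ΔT = 273.5 K. Constrained thermal stress σ = E·α·ΔT = 400.4×10³ MPa × 4.49×10⁻⁶ × 273.5 = 492 MPa (compressive).
Compare to σ_y = 627 MPa: σ < σ_y, so it does not yield.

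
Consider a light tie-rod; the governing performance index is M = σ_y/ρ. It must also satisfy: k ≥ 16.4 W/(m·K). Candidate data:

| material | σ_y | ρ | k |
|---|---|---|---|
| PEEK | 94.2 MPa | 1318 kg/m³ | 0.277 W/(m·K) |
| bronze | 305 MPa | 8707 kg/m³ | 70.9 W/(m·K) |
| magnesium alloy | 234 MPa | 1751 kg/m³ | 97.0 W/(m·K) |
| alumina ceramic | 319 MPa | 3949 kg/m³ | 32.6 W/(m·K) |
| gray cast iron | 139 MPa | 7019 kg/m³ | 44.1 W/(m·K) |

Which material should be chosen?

Screen on constraints: k ≥ 16.4 W/(m·K). Survivors: bronze, magnesium alloy, alumina ceramic, gray cast iron.
Evaluate M for each candidate:
  magnesium alloy: M = 134 kN·m/kg
  alumina ceramic: M = 80.8 kN·m/kg
  bronze: M = 35.0 kN·m/kg
  gray cast iron: M = 19.8 kN·m/kg
Magnesium alloy has the largest M.

magnesium alloy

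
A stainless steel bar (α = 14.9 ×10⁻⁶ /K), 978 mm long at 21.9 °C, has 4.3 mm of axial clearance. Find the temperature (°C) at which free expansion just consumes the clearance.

α·L₀·ΔT = 4.3 mm ⇒ ΔT = 4.3 / (14.9×10⁻⁶ × 978.0) = 295.1 K.
T = 21.9 + 295.1 = 317.0 °C.

317 °C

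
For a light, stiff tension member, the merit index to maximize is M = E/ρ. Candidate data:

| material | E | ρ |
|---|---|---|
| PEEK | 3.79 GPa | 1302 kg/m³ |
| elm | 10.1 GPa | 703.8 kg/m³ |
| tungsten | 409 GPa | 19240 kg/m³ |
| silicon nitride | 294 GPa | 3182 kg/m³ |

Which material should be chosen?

silicon nitride

Evaluate M for each candidate:
  silicon nitride: M = 92.4 MN·m/kg
  tungsten: M = 21.3 MN·m/kg
  elm: M = 14.4 MN·m/kg
  PEEK: M = 2.91 MN·m/kg
The maximum is for silicon nitride.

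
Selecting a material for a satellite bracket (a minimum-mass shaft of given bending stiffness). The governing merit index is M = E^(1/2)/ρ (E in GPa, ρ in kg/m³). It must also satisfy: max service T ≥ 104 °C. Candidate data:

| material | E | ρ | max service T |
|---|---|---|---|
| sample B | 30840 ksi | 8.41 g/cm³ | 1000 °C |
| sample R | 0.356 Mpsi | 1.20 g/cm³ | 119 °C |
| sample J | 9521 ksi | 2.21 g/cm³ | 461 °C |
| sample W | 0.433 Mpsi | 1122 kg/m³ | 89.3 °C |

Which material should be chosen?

sample J

Screen on constraints: max service T ≥ 104 °C. Survivors: sample B, sample R, sample J.
After converting to SI:
  sample B: E = 212.6 GPa, ρ = 8410 kg/m³
  sample R: E = 2.455 GPa, ρ = 1200 kg/m³
  sample J: E = 65.65 GPa, ρ = 2210 kg/m³
  sample J: M = 3.67×10⁻³
  sample B: M = 1.73×10⁻³
  sample R: M = 1.31×10⁻³
The maximum is for sample J.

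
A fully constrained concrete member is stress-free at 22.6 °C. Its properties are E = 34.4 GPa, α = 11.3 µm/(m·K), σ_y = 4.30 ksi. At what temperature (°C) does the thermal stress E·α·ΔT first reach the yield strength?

98.9 °C

σ_y = 4.30 ksi = 29.65 MPa.
E·α·ΔT = 29.65 MPa ⇒ ΔT = 29.65 / (34.40×10³ × 11.3×10⁻⁶) = 76.27 K.
T = 22.6 + 76.27 = 98.87 °C.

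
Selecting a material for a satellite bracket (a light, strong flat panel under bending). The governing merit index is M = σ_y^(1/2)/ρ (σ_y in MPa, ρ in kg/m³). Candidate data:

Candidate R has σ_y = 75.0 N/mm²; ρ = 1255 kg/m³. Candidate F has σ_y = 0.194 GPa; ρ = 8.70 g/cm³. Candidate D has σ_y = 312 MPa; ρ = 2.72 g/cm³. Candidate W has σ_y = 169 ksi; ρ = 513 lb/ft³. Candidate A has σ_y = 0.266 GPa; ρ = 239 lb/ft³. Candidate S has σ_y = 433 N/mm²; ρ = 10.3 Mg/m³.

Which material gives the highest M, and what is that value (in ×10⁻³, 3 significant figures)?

candidate R, M = 6.90×10⁻³

Convert each candidate to consistent units, then evaluate M:
  candidate R: σ_y = 75.00 MPa, ρ = 1255 kg/m³
  candidate F: σ_y = 194.0 MPa, ρ = 8700 kg/m³
  candidate D: σ_y = 312.0 MPa, ρ = 2720 kg/m³
  candidate W: σ_y = 1165 MPa, ρ = 8217 kg/m³
  candidate A: σ_y = 266.0 MPa, ρ = 3828 kg/m³
  candidate S: σ_y = 433.0 MPa, ρ = 10300 kg/m³
  candidate R: M = 6.90×10⁻³
  candidate D: M = 6.49×10⁻³
  candidate A: M = 4.26×10⁻³
  candidate W: M = 4.15×10⁻³
  candidate S: M = 2.02×10⁻³
  candidate F: M = 1.60×10⁻³
The maximum is for candidate R.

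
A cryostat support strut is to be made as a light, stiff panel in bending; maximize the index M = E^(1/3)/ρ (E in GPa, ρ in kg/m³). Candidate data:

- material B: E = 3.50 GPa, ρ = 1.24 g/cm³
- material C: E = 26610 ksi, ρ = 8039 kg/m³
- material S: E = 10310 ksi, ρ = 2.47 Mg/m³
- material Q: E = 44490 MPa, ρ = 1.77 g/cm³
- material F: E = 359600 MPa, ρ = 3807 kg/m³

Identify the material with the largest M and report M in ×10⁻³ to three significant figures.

Putting every candidate on a common basis:
  material B: E = 3.500 GPa, ρ = 1240 kg/m³
  material C: E = 183.5 GPa, ρ = 8039 kg/m³
  material S: E = 71.08 GPa, ρ = 2470 kg/m³
  material Q: E = 44.49 GPa, ρ = 1770 kg/m³
  material F: E = 359.6 GPa, ρ = 3807 kg/m³
  material Q: M = 2.00×10⁻³
  material F: M = 1.87×10⁻³
  material S: M = 1.68×10⁻³
  material B: M = 1.22×10⁻³
  material C: M = 0.707×10⁻³
Highest index: material Q.

material Q, M = 2.00×10⁻³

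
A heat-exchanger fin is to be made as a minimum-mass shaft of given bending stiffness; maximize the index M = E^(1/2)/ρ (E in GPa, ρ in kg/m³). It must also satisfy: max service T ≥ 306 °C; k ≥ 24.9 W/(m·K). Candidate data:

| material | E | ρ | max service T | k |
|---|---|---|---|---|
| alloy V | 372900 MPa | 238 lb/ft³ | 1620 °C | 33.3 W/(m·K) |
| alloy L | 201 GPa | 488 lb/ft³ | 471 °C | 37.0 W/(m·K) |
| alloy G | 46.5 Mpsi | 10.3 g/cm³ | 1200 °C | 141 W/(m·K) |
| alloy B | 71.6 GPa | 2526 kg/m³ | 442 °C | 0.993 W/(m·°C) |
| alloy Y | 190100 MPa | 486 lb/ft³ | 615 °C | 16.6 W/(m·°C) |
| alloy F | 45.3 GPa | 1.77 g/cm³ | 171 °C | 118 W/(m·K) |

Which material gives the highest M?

alloy V

Screen on constraints: max service T ≥ 306 °C; k ≥ 24.9 W/(m·K). Survivors: alloy V, alloy L, alloy G.
Normalizing units and computing the index:
  alloy V: E = 372.9 GPa, ρ = 3812 kg/m³
  alloy L: E = 201.0 GPa, ρ = 7817 kg/m³
  alloy G: E = 320.6 GPa, ρ = 10300 kg/m³
  alloy V: M = 5.07×10⁻³
  alloy L: M = 1.81×10⁻³
  alloy G: M = 1.74×10⁻³
Highest index: alloy V.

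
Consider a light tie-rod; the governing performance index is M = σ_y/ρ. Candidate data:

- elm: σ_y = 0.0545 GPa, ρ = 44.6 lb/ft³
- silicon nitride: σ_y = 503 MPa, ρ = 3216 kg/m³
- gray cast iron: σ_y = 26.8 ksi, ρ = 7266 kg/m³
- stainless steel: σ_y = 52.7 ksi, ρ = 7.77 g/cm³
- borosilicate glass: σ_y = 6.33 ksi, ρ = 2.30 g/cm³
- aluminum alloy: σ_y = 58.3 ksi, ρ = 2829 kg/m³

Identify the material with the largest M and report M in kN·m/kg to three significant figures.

silicon nitride, M = 156 kN·m/kg

In SI units:
  elm: σ_y = 54.50 MPa, ρ = 714.4 kg/m³
  silicon nitride: σ_y = 503.0 MPa, ρ = 3216 kg/m³
  gray cast iron: σ_y = 184.8 MPa, ρ = 7266 kg/m³
  stainless steel: σ_y = 363.4 MPa, ρ = 7770 kg/m³
  borosilicate glass: σ_y = 43.64 MPa, ρ = 2300 kg/m³
  aluminum alloy: σ_y = 402.0 MPa, ρ = 2829 kg/m³
  silicon nitride: M = 156 kN·m/kg
  aluminum alloy: M = 142 kN·m/kg
  elm: M = 76.3 kN·m/kg
  stainless steel: M = 46.8 kN·m/kg
  gray cast iron: M = 25.4 kN·m/kg
  borosilicate glass: M = 19.0 kN·m/kg
Silicon nitride has the largest M.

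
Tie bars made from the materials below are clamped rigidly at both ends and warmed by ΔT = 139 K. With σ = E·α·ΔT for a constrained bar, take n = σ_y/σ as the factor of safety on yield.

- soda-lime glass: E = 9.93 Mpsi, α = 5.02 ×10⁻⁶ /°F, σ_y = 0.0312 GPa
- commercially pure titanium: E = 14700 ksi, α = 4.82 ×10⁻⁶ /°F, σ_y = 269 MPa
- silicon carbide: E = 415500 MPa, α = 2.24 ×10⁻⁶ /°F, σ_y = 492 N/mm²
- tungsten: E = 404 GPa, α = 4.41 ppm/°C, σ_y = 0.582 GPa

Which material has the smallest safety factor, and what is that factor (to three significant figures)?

Converting E to GPa, α to ×10⁻⁶/K, σ_y to MPa, then σ and n for each:
  soda-lime glass: E = 68.46, α = 9.04, σ_y = 31.20 → σ = 86.0 MPa, n = 0.363
  commercially pure titanium: E = 101.4, α = 8.68, σ_y = 269.0 → σ = 122 MPa, n = 2.20
  silicon carbide: E = 415.5, α = 4.03, σ_y = 492.0 → σ = 233 MPa, n = 2.11
  tungsten: E = 404.0, α = 4.41, σ_y = 582.0 → σ = 248 MPa, n = 2.35
The minimum is soda-lime glass at n = 0.363.

soda-lime glass, n = 0.363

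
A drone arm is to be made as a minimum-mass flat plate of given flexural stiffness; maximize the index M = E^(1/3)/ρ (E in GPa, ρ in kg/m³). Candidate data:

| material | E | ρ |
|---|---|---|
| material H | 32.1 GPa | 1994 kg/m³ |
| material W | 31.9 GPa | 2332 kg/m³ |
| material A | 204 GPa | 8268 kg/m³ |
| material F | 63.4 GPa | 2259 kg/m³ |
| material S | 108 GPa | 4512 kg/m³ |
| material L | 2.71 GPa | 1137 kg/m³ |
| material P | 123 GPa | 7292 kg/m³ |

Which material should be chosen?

material F

Computing M directly (units already consistent):
  material F: M = 1.77×10⁻³
  material H: M = 1.59×10⁻³
  material W: M = 1.36×10⁻³
  material L: M = 1.23×10⁻³
  material S: M = 1.06×10⁻³
  material A: M = 0.712×10⁻³
  material P: M = 0.682×10⁻³
The maximum is for material F.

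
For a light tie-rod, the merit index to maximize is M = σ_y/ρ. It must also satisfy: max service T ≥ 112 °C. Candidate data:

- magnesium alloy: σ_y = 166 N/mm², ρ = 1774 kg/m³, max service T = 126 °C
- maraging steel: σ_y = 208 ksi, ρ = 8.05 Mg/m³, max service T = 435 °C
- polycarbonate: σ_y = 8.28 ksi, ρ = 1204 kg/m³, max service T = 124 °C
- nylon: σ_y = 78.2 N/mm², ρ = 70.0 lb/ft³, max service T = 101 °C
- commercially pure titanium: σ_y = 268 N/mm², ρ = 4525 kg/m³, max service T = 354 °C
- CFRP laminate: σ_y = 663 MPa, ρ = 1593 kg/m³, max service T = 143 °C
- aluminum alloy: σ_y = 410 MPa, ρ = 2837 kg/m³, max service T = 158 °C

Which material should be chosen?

CFRP laminate

Screen on constraints: max service T ≥ 112 °C. Survivors: magnesium alloy, maraging steel, polycarbonate, commercially pure titanium, CFRP laminate, aluminum alloy.
Normalizing units and computing the index:
  magnesium alloy: σ_y = 166.0 MPa, ρ = 1774 kg/m³
  maraging steel: σ_y = 1434 MPa, ρ = 8050 kg/m³
  polycarbonate: σ_y = 57.09 MPa, ρ = 1204 kg/m³
  commercially pure titanium: σ_y = 268.0 MPa, ρ = 4525 kg/m³
  CFRP laminate: σ_y = 663.0 MPa, ρ = 1593 kg/m³
  aluminum alloy: σ_y = 410.0 MPa, ρ = 2837 kg/m³
  CFRP laminate: M = 416 kN·m/kg
  maraging steel: M = 178 kN·m/kg
  aluminum alloy: M = 145 kN·m/kg
  magnesium alloy: M = 93.6 kN·m/kg
  commercially pure titanium: M = 59.2 kN·m/kg
  polycarbonate: M = 47.4 kN·m/kg
CFRP laminate ranks first.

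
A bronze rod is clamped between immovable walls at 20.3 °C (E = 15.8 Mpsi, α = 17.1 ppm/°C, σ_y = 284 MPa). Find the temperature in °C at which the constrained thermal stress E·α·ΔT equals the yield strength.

E = 15.8 Mpsi = 108.9 GPa.
E·α·ΔT = 284.0 MPa ⇒ ΔT = 284.0 / (108.9×10³ × 17.1×10⁻⁶) = 152.5 K.
T = 20.3 + 152.5 = 172.8 °C.

173 °C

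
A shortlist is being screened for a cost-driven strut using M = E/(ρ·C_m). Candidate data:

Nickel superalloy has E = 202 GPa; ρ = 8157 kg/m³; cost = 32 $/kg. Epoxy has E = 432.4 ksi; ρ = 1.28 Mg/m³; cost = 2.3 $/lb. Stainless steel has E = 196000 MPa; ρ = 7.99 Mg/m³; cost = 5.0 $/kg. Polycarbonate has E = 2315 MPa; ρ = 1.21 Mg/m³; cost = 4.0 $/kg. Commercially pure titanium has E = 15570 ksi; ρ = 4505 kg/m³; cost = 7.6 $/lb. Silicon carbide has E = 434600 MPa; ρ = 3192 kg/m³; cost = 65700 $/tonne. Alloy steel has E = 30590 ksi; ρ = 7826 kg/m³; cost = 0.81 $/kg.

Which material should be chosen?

alloy steel

In SI units:
  nickel superalloy: E = 202.0 GPa, ρ = 8157 kg/m³, cost = 32.00 $/kg
  epoxy: E = 2.981 GPa, ρ = 1280 kg/m³, cost = 5.071 $/kg
  stainless steel: E = 196.0 GPa, ρ = 7990 kg/m³, cost = 5.000 $/kg
  polycarbonate: E = 2.315 GPa, ρ = 1210 kg/m³, cost = 4.000 $/kg
  commercially pure titanium: E = 107.4 GPa, ρ = 4505 kg/m³, cost = 16.75 $/kg
  silicon carbide: E = 434.6 GPa, ρ = 3192 kg/m³, cost = 65.70 $/kg
  alloy steel: E = 210.9 GPa, ρ = 7826 kg/m³, cost = 0.8100 $/kg
  alloy steel: M = 33.3 MN·m per $
  stainless steel: M = 4.91 MN·m per $
  silicon carbide: M = 2.07 MN·m per $
  commercially pure titanium: M = 1.42 MN·m per $
  nickel superalloy: M = 0.774 MN·m per $
  polycarbonate: M = 0.478 MN·m per $
  epoxy: M = 0.459 MN·m per $
The maximum is for alloy steel.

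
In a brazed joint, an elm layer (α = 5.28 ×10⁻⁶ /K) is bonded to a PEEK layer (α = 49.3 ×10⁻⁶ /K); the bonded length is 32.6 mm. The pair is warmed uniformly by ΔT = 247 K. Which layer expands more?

α(elm) = 5.28×10⁻⁶/K vs α(PEEK) = 49.3×10⁻⁶/K.
Higher α expands more for the same ΔT: PEEK.

PEEK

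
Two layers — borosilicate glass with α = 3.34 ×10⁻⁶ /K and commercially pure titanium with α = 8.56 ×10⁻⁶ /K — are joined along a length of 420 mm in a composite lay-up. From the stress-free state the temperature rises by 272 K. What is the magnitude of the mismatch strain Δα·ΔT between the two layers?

Δα = |3.34 − 8.56|×10⁻⁶/K = 5.22×10⁻⁶/K.
Mismatch strain = Δα·ΔT = 5.22×10⁻⁶ × 272.0 = 1.42×10⁻³.

1.42×10⁻³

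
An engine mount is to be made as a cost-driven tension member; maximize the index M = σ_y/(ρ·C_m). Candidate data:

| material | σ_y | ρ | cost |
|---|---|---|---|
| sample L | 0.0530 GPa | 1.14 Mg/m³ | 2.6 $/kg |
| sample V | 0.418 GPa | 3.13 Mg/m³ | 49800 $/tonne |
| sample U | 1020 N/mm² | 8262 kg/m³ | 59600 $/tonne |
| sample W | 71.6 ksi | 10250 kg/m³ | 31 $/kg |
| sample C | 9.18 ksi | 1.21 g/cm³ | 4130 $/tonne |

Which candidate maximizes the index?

Putting every candidate on a common basis:
  sample L: σ_y = 53.00 MPa, ρ = 1140 kg/m³, cost = 2.600 $/kg
  sample V: σ_y = 418.0 MPa, ρ = 3130 kg/m³, cost = 49.80 $/kg
  sample U: σ_y = 1020 MPa, ρ = 8262 kg/m³, cost = 59.60 $/kg
  sample W: σ_y = 493.7 MPa, ρ = 10250 kg/m³, cost = 31.00 $/kg
  sample C: σ_y = 63.29 MPa, ρ = 1210 kg/m³, cost = 4.130 $/kg
  sample L: M = 17.9 kN·m per $
  sample C: M = 12.7 kN·m per $
  sample V: M = 2.68 kN·m per $
  sample U: M = 2.07 kN·m per $
  sample W: M = 1.55 kN·m per $
Sample L ranks first.

sample L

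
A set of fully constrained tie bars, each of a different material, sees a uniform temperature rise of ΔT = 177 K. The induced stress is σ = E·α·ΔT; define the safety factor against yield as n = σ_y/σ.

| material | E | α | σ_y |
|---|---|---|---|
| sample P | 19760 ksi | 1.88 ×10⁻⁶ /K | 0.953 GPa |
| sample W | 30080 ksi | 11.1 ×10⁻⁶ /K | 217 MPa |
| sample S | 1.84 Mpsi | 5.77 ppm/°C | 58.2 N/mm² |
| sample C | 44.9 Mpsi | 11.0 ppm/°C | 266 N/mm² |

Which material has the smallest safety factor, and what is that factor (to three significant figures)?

In consistent units (E in GPa, α in ×10⁻⁶/K, σ_y in MPa):
  sample P: E = 136.2, α = 1.88, σ_y = 953.0 → σ = 45.3 MPa, n = 21.0
  sample W: E = 207.4, α = 11.1, σ_y = 217.0 → σ = 407 MPa, n = 0.533
  sample S: E = 12.69, α = 5.77, σ_y = 58.20 → σ = 13.0 MPa, n = 4.49
  sample C: E = 309.6, α = 11.0, σ_y = 266.0 → σ = 603 MPa, n = 0.441
Smallest n: sample C with n = 0.441.

sample C, n = 0.441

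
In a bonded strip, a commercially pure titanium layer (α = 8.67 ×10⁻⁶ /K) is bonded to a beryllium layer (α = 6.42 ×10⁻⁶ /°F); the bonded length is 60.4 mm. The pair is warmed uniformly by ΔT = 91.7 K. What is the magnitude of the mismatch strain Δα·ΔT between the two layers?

beryllium: α = 6.42×10⁻⁶/°F × 9/5 = 11.6×10⁻⁶/K.
Δα = |8.67 − 11.6|×10⁻⁶/K = 2.89×10⁻⁶/K.
Mismatch strain = Δα·ΔT = 2.89×10⁻⁶ × 91.7 = 2.65×10⁻⁴.

2.65×10⁻⁴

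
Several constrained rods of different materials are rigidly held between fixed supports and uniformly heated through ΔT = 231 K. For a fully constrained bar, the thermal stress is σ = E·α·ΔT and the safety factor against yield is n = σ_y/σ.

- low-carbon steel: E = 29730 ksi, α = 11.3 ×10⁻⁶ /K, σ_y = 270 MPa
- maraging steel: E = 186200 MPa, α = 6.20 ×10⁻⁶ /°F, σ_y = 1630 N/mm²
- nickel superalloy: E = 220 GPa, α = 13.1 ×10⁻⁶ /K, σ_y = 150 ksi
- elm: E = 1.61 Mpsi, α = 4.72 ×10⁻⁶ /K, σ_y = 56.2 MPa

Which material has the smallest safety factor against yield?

low-carbon steel

Per material, after unit conversion:
  low-carbon steel: E = 205.0, α = 11.3, σ_y = 270.0 → σ = 535 MPa, n = 0.505
  maraging steel: E = 186.2, α = 11.2, σ_y = 1630 → σ = 480 MPa, n = 3.40
  nickel superalloy: E = 220.0, α = 13.1, σ_y = 1034 → σ = 666 MPa, n = 1.55
  elm: E = 11.10, α = 4.72, σ_y = 56.20 → σ = 12.1 MPa, n = 4.64
Low-carbon steel has the lowest safety factor, n = 0.505.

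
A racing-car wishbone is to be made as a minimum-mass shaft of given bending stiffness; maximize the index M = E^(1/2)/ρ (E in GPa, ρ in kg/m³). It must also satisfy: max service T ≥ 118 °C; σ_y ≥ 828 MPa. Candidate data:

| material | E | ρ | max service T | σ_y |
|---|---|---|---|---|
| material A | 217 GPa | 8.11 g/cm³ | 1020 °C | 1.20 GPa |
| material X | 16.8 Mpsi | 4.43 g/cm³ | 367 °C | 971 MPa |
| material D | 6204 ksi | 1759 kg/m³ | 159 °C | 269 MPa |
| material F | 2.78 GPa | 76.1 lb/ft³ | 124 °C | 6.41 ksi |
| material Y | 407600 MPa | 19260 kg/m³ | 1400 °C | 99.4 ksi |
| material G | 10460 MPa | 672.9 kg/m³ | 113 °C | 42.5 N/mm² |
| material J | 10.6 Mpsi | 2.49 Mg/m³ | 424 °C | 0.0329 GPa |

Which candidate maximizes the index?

Screen on constraints: max service T ≥ 118 °C; σ_y ≥ 828 MPa. Survivors: material A, material X.
After converting to SI:
  material A: E = 217.0 GPa, ρ = 8110 kg/m³
  material X: E = 115.8 GPa, ρ = 4430 kg/m³
  material X: M = 2.43×10⁻³
  material A: M = 1.82×10⁻³
Highest index: material X.

material X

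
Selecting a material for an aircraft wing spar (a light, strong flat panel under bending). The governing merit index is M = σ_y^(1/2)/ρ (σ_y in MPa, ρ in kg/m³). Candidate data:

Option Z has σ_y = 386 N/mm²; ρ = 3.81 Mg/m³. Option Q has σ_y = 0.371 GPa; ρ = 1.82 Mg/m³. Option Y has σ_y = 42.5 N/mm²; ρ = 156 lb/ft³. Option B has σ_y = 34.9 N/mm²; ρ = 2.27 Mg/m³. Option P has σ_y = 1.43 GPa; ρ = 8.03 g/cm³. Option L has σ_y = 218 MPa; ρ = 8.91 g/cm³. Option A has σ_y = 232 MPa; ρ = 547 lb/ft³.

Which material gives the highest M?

option Q

Normalizing units and computing the index:
  option Z: σ_y = 386.0 MPa, ρ = 3810 kg/m³
  option Q: σ_y = 371.0 MPa, ρ = 1820 kg/m³
  option Y: σ_y = 42.50 MPa, ρ = 2499 kg/m³
  option B: σ_y = 34.90 MPa, ρ = 2270 kg/m³
  option P: σ_y = 1430 MPa, ρ = 8030 kg/m³
  option L: σ_y = 218.0 MPa, ρ = 8910 kg/m³
  option A: σ_y = 232.0 MPa, ρ = 8762 kg/m³
  option Q: M = 10.6×10⁻³
  option Z: M = 5.16×10⁻³
  option P: M = 4.71×10⁻³
  option Y: M = 2.61×10⁻³
  option B: M = 2.60×10⁻³
  option A: M = 1.74×10⁻³
  option L: M = 1.66×10⁻³
The maximum is for option Q.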